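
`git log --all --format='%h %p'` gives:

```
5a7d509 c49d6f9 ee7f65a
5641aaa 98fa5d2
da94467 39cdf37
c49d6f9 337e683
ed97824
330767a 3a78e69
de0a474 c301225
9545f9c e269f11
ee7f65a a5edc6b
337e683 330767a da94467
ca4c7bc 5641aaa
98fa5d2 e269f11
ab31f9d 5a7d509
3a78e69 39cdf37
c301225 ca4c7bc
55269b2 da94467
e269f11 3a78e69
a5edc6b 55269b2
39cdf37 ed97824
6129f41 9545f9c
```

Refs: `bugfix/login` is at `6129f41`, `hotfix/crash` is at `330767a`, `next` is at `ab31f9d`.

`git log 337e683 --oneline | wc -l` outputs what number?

Walking parent pointers from 337e683: reachable set = {330767a, 337e683, 39cdf37, 3a78e69, da94467, ed97824}.
That is 6 commits.

6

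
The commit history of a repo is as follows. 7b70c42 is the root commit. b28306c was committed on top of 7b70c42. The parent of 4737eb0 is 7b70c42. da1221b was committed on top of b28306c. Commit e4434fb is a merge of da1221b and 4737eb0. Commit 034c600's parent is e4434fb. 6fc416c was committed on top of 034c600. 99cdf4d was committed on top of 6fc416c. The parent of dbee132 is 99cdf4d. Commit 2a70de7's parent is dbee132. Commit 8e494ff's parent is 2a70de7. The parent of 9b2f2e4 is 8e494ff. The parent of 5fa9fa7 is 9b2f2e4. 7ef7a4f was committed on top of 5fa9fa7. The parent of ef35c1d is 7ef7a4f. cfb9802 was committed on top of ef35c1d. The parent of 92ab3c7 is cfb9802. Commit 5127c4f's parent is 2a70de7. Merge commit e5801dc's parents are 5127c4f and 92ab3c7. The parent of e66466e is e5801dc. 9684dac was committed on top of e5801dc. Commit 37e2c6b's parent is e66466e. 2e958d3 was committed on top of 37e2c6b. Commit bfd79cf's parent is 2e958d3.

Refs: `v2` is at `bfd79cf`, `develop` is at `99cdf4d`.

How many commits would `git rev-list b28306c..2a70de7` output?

Reachable from 2a70de7: {034c600, 2a70de7, 4737eb0, 6fc416c, 7b70c42, 99cdf4d, b28306c, da1221b, dbee132, e4434fb}.
Reachable from b28306c: {7b70c42, b28306c}.
In 2a70de7's history but not b28306c's: {034c600, 2a70de7, 4737eb0, 6fc416c, 99cdf4d, da1221b, dbee132, e4434fb} — 8 commits.

8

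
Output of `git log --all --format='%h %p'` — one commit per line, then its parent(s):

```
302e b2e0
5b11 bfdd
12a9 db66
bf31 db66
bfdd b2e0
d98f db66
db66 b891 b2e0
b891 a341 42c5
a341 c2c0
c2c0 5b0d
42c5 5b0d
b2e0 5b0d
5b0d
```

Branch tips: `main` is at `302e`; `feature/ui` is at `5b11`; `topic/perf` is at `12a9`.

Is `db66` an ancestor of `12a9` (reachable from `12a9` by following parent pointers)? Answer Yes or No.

Ancestors of 12a9 (commits reachable by following parents): {12a9, 42c5, 5b0d, a341, b2e0, b891, c2c0, db66}.
db66 is in that set, so it is an ancestor of 12a9.

Yes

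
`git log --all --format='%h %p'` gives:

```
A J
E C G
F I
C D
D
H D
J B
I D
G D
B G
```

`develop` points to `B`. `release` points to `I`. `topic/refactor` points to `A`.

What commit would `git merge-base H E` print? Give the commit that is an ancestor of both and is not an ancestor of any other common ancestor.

Ancestors of H: {D, H}.
Ancestors of E: {C, D, E, G}.
Common ancestors: {D}.
The only common ancestor is D, so it is the merge base.

D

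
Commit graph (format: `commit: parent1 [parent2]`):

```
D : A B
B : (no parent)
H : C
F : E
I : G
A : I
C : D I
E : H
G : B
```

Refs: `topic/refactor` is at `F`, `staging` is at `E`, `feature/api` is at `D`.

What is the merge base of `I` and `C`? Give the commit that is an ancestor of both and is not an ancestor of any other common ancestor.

I

Ancestors of I: {B, G, I}.
Ancestors of C: {A, B, C, D, G, I}.
Common ancestors: {B, G, I}.
Among these, I is not an ancestor of any other common ancestor — it is the merge base.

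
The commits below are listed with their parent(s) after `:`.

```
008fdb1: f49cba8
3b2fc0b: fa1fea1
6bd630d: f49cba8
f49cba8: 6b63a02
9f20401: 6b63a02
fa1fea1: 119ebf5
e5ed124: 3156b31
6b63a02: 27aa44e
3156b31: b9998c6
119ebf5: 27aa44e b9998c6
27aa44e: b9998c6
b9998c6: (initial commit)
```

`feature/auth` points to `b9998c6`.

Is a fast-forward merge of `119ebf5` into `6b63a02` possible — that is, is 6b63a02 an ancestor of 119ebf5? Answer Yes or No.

No

A fast-forward from 6b63a02 to 119ebf5 is possible iff 6b63a02 is an ancestor of 119ebf5.
Ancestors of 119ebf5: {119ebf5, 27aa44e, b9998c6}.
6b63a02 is not among them, so fast-forward is not possible.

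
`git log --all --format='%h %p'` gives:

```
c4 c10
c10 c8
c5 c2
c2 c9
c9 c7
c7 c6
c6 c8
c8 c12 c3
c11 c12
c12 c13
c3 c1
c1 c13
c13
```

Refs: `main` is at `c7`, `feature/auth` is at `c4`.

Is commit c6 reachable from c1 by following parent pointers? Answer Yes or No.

Ancestors of c1: {c1, c13}.
c6 is not in that set, so it is not an ancestor of c1.

No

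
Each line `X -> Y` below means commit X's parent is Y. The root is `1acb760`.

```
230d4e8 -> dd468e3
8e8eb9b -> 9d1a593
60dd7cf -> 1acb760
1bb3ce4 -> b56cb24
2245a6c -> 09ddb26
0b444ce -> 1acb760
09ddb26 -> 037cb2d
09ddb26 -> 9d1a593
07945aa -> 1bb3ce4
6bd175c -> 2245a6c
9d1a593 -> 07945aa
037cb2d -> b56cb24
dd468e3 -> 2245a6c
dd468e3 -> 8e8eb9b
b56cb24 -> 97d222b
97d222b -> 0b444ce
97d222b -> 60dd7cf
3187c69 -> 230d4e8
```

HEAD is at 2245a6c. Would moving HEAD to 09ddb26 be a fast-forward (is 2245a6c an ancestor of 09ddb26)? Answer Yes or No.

No

A fast-forward from 2245a6c to 09ddb26 is possible iff 2245a6c is an ancestor of 09ddb26.
Ancestors of 09ddb26: {037cb2d, 07945aa, 09ddb26, 0b444ce, 1acb760, 1bb3ce4, 60dd7cf, 97d222b, 9d1a593, b56cb24}.
2245a6c is not among them, so fast-forward is not possible.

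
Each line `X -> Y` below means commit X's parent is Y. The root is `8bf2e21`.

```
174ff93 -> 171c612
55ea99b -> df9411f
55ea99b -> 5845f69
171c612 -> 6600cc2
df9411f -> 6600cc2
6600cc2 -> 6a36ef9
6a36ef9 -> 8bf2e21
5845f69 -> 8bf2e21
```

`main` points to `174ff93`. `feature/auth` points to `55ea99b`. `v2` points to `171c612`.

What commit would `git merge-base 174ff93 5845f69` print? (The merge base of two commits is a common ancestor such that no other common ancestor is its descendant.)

8bf2e21

Ancestors of 174ff93: {171c612, 174ff93, 6600cc2, 6a36ef9, 8bf2e21}.
Ancestors of 5845f69: {5845f69, 8bf2e21}.
Common ancestors: {8bf2e21}.
The only common ancestor is 8bf2e21, so it is the merge base.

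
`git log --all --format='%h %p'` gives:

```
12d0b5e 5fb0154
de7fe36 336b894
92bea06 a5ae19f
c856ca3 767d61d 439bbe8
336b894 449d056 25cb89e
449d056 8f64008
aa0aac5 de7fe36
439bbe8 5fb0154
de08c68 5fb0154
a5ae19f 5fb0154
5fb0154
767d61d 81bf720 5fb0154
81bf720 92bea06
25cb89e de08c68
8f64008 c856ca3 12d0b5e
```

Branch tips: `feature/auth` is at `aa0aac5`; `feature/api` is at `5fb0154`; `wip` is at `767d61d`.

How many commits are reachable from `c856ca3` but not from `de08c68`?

6

Reachable from c856ca3: {439bbe8, 5fb0154, 767d61d, 81bf720, 92bea06, a5ae19f, c856ca3}.
Reachable from de08c68: {5fb0154, de08c68}.
In c856ca3's history but not de08c68's: {439bbe8, 767d61d, 81bf720, 92bea06, a5ae19f, c856ca3} — 6 commits.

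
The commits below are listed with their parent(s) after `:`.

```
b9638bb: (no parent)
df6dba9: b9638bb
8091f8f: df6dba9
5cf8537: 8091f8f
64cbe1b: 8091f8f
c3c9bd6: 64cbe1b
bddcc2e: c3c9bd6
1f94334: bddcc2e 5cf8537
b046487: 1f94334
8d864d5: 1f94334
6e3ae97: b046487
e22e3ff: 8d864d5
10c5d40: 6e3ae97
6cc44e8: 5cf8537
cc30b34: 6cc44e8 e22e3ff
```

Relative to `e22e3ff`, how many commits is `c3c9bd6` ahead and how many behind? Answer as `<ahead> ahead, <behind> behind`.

0 ahead, 5 behind

Reachable from c3c9bd6: {64cbe1b, 8091f8f, b9638bb, c3c9bd6, df6dba9}.
Reachable from e22e3ff: {1f94334, 5cf8537, 64cbe1b, 8091f8f, 8d864d5, b9638bb, bddcc2e, c3c9bd6, df6dba9, e22e3ff}.
Only in c3c9bd6's history (ahead): {} — 0.
Only in e22e3ff's history (behind): {1f94334, 5cf8537, 8d864d5, bddcc2e, e22e3ff} — 5.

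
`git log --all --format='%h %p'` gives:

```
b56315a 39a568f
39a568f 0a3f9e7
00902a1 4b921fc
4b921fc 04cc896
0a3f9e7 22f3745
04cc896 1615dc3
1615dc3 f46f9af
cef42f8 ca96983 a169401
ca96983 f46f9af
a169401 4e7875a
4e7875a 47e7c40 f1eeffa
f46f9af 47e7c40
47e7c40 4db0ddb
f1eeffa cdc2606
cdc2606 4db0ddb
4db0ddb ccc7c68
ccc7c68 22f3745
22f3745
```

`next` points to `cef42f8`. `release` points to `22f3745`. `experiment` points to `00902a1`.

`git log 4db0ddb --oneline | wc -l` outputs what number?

Walking parent pointers from 4db0ddb: reachable set = {22f3745, 4db0ddb, ccc7c68}.
That is 3 commits.

3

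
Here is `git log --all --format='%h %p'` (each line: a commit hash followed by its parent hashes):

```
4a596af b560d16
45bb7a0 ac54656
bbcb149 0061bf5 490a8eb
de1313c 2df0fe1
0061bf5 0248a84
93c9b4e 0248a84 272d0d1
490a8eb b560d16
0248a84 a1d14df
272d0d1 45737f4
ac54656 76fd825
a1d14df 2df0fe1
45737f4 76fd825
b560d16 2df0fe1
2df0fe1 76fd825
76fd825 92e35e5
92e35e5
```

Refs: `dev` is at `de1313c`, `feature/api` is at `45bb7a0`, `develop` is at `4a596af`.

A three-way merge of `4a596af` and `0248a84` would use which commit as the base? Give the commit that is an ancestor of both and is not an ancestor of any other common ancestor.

Ancestors of 4a596af: {2df0fe1, 4a596af, 76fd825, 92e35e5, b560d16}.
Ancestors of 0248a84: {0248a84, 2df0fe1, 76fd825, 92e35e5, a1d14df}.
Common ancestors: {2df0fe1, 76fd825, 92e35e5}.
Among these, 2df0fe1 is not an ancestor of any other common ancestor — it is the merge base.

2df0fe1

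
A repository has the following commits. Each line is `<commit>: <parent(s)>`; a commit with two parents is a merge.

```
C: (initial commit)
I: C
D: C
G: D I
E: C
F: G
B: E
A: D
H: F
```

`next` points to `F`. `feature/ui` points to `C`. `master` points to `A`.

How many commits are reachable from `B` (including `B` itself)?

Walking parent pointers from B: reachable set = {B, C, E}.
That is 3 commits.

3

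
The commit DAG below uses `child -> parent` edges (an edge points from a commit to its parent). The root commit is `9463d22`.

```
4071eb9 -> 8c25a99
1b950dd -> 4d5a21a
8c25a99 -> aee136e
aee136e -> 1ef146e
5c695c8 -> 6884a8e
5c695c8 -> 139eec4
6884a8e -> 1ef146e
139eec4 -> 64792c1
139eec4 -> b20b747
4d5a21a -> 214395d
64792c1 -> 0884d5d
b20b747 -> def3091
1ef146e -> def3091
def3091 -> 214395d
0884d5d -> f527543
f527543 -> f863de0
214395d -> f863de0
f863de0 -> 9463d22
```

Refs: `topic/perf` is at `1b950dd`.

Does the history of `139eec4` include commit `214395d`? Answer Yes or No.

Ancestors of 139eec4 (commits reachable by following parents): {0884d5d, 139eec4, 214395d, 64792c1, 9463d22, b20b747, def3091, f527543, f863de0}.
214395d is in that set, so it is an ancestor of 139eec4.

Yes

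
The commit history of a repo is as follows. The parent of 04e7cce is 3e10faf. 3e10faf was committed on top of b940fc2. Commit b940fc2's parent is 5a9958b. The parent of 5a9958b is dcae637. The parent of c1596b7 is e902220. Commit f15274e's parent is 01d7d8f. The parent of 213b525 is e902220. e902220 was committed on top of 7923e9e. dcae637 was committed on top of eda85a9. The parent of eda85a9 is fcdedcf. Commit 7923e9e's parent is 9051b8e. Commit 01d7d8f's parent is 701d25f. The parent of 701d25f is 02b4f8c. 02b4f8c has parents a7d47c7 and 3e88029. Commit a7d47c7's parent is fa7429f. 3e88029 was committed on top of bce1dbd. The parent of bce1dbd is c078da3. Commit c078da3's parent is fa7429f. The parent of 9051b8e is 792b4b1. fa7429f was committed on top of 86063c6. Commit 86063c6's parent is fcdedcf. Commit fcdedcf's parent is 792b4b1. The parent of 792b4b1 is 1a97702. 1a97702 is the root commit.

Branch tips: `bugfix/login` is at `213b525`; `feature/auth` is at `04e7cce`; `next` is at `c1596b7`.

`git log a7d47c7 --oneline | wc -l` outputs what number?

6

Walking parent pointers from a7d47c7: reachable set = {1a97702, 792b4b1, 86063c6, a7d47c7, fa7429f, fcdedcf}.
That is 6 commits.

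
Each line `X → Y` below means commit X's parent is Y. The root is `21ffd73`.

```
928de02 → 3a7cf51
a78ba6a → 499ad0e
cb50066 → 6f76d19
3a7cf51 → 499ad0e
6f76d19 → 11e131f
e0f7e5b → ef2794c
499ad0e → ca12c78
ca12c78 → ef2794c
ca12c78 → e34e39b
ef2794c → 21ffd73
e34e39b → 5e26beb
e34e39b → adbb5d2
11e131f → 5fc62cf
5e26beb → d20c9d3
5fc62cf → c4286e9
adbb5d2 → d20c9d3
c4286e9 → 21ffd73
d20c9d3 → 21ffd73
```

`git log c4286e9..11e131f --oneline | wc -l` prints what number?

2

Reachable from 11e131f: {11e131f, 21ffd73, 5fc62cf, c4286e9}.
Reachable from c4286e9: {21ffd73, c4286e9}.
In 11e131f's history but not c4286e9's: {11e131f, 5fc62cf} — 2 commits.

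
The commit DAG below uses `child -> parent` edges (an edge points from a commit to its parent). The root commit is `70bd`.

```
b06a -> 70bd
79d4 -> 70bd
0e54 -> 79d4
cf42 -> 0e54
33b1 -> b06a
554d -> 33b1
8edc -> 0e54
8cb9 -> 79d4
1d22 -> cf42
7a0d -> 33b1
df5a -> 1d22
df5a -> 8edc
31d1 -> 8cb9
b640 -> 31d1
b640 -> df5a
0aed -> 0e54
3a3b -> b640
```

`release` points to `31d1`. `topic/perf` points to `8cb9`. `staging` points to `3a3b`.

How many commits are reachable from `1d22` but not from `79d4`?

Reachable from 1d22: {0e54, 1d22, 70bd, 79d4, cf42}.
Reachable from 79d4: {70bd, 79d4}.
In 1d22's history but not 79d4's: {0e54, 1d22, cf42} — 3 commits.

3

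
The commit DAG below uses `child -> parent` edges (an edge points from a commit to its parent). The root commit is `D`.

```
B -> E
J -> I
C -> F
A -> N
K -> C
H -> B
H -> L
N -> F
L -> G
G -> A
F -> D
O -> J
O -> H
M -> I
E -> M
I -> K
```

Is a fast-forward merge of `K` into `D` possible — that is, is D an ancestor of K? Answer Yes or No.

Yes

A fast-forward from D to K is possible iff D is an ancestor of K.
Ancestors of K: {C, D, F, K}.
D is among them, so fast-forward is possible.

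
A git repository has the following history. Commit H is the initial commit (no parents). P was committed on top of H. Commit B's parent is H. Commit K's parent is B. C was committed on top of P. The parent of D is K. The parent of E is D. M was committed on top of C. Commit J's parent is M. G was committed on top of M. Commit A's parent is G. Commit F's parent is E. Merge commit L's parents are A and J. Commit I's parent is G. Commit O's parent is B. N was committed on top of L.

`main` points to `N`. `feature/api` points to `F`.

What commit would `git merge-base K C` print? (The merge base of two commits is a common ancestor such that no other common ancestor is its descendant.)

H

Ancestors of K: {B, H, K}.
Ancestors of C: {C, H, P}.
Common ancestors: {H}.
The only common ancestor is H, so it is the merge base.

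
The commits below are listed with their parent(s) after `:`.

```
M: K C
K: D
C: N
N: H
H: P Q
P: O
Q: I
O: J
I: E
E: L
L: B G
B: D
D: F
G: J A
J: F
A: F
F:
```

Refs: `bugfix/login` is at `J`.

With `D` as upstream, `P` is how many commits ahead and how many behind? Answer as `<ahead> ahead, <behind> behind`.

3 ahead, 1 behind

Reachable from P: {F, J, O, P}.
Reachable from D: {D, F}.
Only in P's history (ahead): {J, O, P} — 3.
Only in D's history (behind): {D} — 1.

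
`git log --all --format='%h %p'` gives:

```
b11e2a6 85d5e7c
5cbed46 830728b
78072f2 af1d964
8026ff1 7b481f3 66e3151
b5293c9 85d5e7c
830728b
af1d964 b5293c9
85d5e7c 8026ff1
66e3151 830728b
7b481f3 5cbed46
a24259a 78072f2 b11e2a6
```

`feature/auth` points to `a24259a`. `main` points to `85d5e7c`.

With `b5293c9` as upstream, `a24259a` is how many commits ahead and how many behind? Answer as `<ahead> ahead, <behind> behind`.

4 ahead, 0 behind

Reachable from a24259a: {5cbed46, 66e3151, 78072f2, 7b481f3, 8026ff1, 830728b, 85d5e7c, a24259a, af1d964, b11e2a6, b5293c9}.
Reachable from b5293c9: {5cbed46, 66e3151, 7b481f3, 8026ff1, 830728b, 85d5e7c, b5293c9}.
Only in a24259a's history (ahead): {78072f2, a24259a, af1d964, b11e2a6} — 4.
Only in b5293c9's history (behind): {} — 0.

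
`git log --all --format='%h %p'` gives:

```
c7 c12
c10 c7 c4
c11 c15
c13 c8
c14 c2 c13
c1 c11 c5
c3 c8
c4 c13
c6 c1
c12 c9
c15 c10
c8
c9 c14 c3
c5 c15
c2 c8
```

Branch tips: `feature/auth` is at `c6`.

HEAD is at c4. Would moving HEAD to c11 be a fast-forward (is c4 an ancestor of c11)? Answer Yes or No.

Yes

A fast-forward from c4 to c11 is possible iff c4 is an ancestor of c11.
Ancestors of c11: {c10, c11, c12, c13, c14, c15, c2, c3, c4, c7, c8, c9}.
c4 is among them, so fast-forward is possible.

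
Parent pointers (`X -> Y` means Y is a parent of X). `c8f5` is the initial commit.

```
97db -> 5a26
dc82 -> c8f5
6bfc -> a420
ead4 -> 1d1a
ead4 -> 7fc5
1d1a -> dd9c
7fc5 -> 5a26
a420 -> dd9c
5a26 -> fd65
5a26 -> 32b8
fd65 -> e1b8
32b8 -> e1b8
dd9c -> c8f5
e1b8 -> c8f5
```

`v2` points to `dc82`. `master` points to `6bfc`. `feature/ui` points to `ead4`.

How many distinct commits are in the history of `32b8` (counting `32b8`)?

Walking parent pointers from 32b8: reachable set = {32b8, c8f5, e1b8}.
That is 3 commits.

3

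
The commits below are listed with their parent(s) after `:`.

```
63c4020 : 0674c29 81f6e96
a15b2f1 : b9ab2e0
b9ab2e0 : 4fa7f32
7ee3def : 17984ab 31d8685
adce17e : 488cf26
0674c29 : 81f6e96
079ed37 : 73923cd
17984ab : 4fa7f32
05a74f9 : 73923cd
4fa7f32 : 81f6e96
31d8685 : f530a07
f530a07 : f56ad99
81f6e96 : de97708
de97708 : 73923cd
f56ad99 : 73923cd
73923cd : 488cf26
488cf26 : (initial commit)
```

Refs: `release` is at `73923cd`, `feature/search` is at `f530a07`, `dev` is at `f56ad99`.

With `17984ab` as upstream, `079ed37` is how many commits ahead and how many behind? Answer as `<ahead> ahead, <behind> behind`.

Reachable from 079ed37: {079ed37, 488cf26, 73923cd}.
Reachable from 17984ab: {17984ab, 488cf26, 4fa7f32, 73923cd, 81f6e96, de97708}.
Only in 079ed37's history (ahead): {079ed37} — 1.
Only in 17984ab's history (behind): {17984ab, 4fa7f32, 81f6e96, de97708} — 4.

1 ahead, 4 behind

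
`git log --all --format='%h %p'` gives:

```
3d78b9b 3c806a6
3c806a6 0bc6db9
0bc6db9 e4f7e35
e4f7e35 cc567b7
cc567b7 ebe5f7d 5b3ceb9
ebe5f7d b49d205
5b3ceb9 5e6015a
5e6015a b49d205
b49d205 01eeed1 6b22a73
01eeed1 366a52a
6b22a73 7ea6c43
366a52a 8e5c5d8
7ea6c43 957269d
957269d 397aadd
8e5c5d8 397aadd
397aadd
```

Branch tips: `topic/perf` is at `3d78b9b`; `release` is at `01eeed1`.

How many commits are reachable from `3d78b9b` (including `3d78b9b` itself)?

16

Walking parent pointers from 3d78b9b: reachable set = {01eeed1, 0bc6db9, 366a52a, 397aadd, 3c806a6, 3d78b9b, 5b3ceb9, 5e6015a, 6b22a73, 7ea6c43, 8e5c5d8, 957269d, b49d205, cc567b7, e4f7e35, ebe5f7d}.
That is 16 commits.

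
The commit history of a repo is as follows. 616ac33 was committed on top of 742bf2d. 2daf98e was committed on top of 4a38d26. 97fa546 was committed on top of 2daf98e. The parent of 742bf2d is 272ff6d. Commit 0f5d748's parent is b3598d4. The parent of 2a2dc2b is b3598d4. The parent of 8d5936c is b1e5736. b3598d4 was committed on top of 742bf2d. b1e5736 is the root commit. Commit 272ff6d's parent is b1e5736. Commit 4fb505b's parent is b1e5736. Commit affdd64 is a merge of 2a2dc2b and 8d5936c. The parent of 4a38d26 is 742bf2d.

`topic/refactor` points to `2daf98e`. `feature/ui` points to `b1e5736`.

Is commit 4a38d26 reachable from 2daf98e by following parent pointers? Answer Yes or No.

Yes

Ancestors of 2daf98e (commits reachable by following parents): {272ff6d, 2daf98e, 4a38d26, 742bf2d, b1e5736}.
4a38d26 is in that set, so it is an ancestor of 2daf98e.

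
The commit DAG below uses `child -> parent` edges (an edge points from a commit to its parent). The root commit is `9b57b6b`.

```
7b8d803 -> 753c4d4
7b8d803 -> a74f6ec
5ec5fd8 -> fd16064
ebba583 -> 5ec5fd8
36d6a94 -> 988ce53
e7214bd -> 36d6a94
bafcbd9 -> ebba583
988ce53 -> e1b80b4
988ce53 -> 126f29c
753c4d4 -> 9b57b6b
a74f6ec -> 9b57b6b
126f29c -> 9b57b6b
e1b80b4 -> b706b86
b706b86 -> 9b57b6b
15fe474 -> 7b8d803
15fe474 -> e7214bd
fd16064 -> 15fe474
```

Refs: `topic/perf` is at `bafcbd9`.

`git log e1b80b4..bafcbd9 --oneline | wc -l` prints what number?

12

Reachable from bafcbd9: {126f29c, 15fe474, 36d6a94, 5ec5fd8, 753c4d4, 7b8d803, 988ce53, 9b57b6b, a74f6ec, b706b86, bafcbd9, e1b80b4, e7214bd, ebba583, fd16064}.
Reachable from e1b80b4: {9b57b6b, b706b86, e1b80b4}.
In bafcbd9's history but not e1b80b4's: {126f29c, 15fe474, 36d6a94, 5ec5fd8, 753c4d4, 7b8d803, 988ce53, a74f6ec, bafcbd9, e7214bd, ebba583, fd16064} — 12 commits.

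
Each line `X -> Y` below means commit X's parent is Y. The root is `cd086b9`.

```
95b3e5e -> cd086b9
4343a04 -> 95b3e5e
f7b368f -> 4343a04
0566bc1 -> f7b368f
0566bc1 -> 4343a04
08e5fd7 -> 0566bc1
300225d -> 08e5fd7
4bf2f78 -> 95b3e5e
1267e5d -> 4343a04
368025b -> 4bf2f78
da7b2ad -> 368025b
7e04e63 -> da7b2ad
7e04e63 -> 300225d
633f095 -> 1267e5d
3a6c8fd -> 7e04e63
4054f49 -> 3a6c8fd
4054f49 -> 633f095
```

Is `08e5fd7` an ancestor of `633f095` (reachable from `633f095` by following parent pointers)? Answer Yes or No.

No

Ancestors of 633f095: {1267e5d, 4343a04, 633f095, 95b3e5e, cd086b9}.
08e5fd7 is not in that set, so it is not an ancestor of 633f095.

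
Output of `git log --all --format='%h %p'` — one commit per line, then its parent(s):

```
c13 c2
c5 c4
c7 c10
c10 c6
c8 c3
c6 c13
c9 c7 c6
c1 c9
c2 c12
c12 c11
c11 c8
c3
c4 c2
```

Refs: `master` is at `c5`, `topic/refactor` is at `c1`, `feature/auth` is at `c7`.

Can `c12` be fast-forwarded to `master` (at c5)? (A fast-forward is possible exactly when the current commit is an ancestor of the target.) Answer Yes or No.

A fast-forward from c12 to c5 is possible iff c12 is an ancestor of c5.
Ancestors of c5: {c11, c12, c2, c3, c4, c5, c8}.
c12 is among them, so fast-forward is possible.

Yes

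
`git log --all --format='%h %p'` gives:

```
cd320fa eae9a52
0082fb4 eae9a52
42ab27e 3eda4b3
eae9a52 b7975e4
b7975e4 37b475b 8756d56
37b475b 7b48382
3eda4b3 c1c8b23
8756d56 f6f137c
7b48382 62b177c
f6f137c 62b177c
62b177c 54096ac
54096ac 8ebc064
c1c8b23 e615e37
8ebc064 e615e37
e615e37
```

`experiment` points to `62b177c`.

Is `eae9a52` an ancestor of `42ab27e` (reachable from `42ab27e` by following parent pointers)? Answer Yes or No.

No

Ancestors of 42ab27e: {3eda4b3, 42ab27e, c1c8b23, e615e37}.
eae9a52 is not in that set, so it is not an ancestor of 42ab27e.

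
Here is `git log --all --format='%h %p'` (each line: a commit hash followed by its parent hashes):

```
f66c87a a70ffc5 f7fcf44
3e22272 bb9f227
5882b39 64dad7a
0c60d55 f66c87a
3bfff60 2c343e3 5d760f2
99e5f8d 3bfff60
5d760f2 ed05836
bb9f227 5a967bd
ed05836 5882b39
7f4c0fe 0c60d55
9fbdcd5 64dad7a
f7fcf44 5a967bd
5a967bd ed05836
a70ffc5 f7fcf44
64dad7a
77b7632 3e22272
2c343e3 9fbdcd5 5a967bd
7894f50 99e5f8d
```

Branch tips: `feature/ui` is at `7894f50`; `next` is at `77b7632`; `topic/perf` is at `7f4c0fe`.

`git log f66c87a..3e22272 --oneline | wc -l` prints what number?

2

Reachable from 3e22272: {3e22272, 5882b39, 5a967bd, 64dad7a, bb9f227, ed05836}.
Reachable from f66c87a: {5882b39, 5a967bd, 64dad7a, a70ffc5, ed05836, f66c87a, f7fcf44}.
In 3e22272's history but not f66c87a's: {3e22272, bb9f227} — 2 commits.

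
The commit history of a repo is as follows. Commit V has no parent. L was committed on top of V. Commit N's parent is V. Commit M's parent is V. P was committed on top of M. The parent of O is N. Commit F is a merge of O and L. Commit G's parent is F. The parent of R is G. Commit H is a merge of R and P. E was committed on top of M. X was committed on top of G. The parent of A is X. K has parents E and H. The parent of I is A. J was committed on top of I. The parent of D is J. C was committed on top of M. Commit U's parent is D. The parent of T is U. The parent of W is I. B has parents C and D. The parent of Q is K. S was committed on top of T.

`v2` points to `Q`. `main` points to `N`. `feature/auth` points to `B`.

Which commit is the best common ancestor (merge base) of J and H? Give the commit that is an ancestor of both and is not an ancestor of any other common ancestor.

Ancestors of J: {A, F, G, I, J, L, N, O, V, X}.
Ancestors of H: {F, G, H, L, M, N, O, P, R, V}.
Common ancestors: {F, G, L, N, O, V}.
Among these, G is not an ancestor of any other common ancestor — it is the merge base.

G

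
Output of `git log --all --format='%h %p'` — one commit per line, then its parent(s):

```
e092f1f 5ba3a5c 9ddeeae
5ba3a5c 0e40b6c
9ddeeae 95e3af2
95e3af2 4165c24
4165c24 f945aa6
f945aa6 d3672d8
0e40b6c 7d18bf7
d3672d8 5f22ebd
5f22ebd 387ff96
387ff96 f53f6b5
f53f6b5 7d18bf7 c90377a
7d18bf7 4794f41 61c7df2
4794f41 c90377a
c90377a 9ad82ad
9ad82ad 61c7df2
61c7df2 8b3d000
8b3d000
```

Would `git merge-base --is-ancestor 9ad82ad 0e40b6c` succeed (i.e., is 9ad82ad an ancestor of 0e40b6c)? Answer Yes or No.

Yes

Ancestors of 0e40b6c (commits reachable by following parents): {0e40b6c, 4794f41, 61c7df2, 7d18bf7, 8b3d000, 9ad82ad, c90377a}.
9ad82ad is in that set, so it is an ancestor of 0e40b6c.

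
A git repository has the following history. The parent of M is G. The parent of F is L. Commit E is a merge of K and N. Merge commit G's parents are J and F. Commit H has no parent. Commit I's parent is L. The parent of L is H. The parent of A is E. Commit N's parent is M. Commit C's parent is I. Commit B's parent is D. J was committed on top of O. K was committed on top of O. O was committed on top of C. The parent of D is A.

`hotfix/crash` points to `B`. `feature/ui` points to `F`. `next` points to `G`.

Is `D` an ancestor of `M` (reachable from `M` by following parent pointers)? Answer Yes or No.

No

Ancestors of M: {C, F, G, H, I, J, L, M, O}.
D is not in that set, so it is not an ancestor of M.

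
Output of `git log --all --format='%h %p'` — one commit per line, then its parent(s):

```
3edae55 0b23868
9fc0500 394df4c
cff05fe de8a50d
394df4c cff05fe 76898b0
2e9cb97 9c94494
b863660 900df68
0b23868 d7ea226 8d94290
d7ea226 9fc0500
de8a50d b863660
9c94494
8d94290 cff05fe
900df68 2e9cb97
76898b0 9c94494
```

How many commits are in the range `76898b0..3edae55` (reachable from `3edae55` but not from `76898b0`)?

11

Reachable from 3edae55: {0b23868, 2e9cb97, 394df4c, 3edae55, 76898b0, 8d94290, 900df68, 9c94494, 9fc0500, b863660, cff05fe, d7ea226, de8a50d}.
Reachable from 76898b0: {76898b0, 9c94494}.
In 3edae55's history but not 76898b0's: {0b23868, 2e9cb97, 394df4c, 3edae55, 8d94290, 900df68, 9fc0500, b863660, cff05fe, d7ea226, de8a50d} — 11 commits.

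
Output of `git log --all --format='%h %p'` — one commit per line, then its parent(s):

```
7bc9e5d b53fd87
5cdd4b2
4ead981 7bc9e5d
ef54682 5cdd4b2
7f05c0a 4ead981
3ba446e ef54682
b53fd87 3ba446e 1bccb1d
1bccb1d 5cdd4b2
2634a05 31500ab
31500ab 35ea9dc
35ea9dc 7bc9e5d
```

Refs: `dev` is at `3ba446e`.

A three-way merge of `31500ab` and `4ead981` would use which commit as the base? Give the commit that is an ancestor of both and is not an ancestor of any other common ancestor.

Ancestors of 31500ab: {1bccb1d, 31500ab, 35ea9dc, 3ba446e, 5cdd4b2, 7bc9e5d, b53fd87, ef54682}.
Ancestors of 4ead981: {1bccb1d, 3ba446e, 4ead981, 5cdd4b2, 7bc9e5d, b53fd87, ef54682}.
Common ancestors: {1bccb1d, 3ba446e, 5cdd4b2, 7bc9e5d, b53fd87, ef54682}.
Among these, 7bc9e5d is not an ancestor of any other common ancestor — it is the merge base.

7bc9e5d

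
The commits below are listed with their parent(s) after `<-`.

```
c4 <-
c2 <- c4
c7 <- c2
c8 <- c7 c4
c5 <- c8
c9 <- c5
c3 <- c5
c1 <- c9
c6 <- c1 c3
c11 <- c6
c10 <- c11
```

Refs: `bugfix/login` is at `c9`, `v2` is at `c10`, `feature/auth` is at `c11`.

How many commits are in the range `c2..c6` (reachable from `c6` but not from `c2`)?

7

Reachable from c6: {c1, c2, c3, c4, c5, c6, c7, c8, c9}.
Reachable from c2: {c2, c4}.
In c6's history but not c2's: {c1, c3, c5, c6, c7, c8, c9} — 7 commits.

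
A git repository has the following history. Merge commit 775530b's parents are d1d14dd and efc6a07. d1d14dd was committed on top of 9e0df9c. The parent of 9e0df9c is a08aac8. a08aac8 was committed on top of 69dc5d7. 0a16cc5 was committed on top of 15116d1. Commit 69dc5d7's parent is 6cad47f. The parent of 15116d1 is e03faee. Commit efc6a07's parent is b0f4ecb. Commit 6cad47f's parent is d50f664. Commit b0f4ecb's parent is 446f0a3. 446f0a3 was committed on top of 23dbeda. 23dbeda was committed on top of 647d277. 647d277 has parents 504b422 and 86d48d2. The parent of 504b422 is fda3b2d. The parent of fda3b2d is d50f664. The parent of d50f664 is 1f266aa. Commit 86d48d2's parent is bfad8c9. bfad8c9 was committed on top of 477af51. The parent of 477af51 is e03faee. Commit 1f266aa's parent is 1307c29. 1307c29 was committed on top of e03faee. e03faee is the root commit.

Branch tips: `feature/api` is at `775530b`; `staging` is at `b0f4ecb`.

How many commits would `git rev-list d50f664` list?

4

Walking parent pointers from d50f664: reachable set = {1307c29, 1f266aa, d50f664, e03faee}.
That is 4 commits.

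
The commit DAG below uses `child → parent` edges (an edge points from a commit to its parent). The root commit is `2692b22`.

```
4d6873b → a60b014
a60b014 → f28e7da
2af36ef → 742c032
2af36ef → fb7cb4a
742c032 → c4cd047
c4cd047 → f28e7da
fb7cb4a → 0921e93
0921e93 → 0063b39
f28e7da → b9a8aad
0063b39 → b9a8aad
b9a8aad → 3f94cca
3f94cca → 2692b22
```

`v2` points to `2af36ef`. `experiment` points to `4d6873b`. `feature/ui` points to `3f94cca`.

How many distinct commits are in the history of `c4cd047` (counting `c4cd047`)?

Walking parent pointers from c4cd047: reachable set = {2692b22, 3f94cca, b9a8aad, c4cd047, f28e7da}.
That is 5 commits.

5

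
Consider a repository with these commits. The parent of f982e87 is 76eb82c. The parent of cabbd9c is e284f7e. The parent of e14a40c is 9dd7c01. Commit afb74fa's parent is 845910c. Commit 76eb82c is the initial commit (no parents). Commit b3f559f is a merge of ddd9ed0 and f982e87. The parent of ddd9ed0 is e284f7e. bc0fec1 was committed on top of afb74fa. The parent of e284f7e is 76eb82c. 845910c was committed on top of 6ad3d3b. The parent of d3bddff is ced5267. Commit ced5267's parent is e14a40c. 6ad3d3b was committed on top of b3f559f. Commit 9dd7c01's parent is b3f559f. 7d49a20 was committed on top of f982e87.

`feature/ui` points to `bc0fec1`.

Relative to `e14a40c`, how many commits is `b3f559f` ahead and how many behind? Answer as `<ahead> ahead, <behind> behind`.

Reachable from b3f559f: {76eb82c, b3f559f, ddd9ed0, e284f7e, f982e87}.
Reachable from e14a40c: {76eb82c, 9dd7c01, b3f559f, ddd9ed0, e14a40c, e284f7e, f982e87}.
Only in b3f559f's history (ahead): {} — 0.
Only in e14a40c's history (behind): {9dd7c01, e14a40c} — 2.

0 ahead, 2 behind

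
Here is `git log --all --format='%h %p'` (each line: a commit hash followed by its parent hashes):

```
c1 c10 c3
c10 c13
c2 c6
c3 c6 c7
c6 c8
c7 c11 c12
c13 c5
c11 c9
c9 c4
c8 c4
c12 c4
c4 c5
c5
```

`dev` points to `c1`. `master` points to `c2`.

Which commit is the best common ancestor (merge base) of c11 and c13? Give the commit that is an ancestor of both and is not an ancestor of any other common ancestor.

Ancestors of c11: {c11, c4, c5, c9}.
Ancestors of c13: {c13, c5}.
Common ancestors: {c5}.
The only common ancestor is c5, so it is the merge base.

c5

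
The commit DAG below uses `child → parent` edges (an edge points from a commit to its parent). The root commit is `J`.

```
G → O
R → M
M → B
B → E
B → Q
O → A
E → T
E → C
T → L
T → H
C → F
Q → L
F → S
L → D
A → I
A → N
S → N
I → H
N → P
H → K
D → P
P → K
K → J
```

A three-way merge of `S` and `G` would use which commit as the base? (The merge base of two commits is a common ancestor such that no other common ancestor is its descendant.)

N

Ancestors of S: {J, K, N, P, S}.
Ancestors of G: {A, G, H, I, J, K, N, O, P}.
Common ancestors: {J, K, N, P}.
Among these, N is not an ancestor of any other common ancestor — it is the merge base.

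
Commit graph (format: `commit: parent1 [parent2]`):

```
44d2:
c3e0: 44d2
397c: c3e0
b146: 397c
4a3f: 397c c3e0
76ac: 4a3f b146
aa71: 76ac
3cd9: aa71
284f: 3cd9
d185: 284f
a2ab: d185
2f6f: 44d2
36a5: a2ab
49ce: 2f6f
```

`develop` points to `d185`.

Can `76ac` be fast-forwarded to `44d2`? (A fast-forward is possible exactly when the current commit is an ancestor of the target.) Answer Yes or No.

No

A fast-forward from 76ac to 44d2 is possible iff 76ac is an ancestor of 44d2.
Ancestors of 44d2: {44d2}.
76ac is not among them, so fast-forward is not possible.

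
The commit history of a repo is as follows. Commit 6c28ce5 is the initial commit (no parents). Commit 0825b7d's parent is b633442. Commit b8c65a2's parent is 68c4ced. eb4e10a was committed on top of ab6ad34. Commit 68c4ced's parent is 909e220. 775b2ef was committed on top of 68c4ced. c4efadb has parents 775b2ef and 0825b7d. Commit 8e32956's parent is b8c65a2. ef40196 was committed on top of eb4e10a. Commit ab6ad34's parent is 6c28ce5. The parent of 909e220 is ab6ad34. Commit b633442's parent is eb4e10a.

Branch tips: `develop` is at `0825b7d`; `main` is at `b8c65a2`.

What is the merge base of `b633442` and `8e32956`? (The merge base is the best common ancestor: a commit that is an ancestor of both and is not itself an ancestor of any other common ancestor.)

Ancestors of b633442: {6c28ce5, ab6ad34, b633442, eb4e10a}.
Ancestors of 8e32956: {68c4ced, 6c28ce5, 8e32956, 909e220, ab6ad34, b8c65a2}.
Common ancestors: {6c28ce5, ab6ad34}.
Among these, ab6ad34 is not an ancestor of any other common ancestor — it is the merge base.

ab6ad34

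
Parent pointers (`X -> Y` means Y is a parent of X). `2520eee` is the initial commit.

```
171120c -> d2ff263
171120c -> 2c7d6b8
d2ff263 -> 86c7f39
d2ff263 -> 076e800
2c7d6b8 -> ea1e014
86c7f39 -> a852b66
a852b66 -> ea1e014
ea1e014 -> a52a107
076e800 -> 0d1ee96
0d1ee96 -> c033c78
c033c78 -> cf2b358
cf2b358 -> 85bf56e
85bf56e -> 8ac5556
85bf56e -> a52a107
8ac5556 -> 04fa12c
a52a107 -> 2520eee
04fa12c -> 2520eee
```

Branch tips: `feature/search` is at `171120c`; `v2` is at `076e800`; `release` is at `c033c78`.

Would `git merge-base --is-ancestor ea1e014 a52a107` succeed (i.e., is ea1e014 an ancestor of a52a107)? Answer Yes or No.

No

Ancestors of a52a107: {2520eee, a52a107}.
ea1e014 is not in that set, so it is not an ancestor of a52a107.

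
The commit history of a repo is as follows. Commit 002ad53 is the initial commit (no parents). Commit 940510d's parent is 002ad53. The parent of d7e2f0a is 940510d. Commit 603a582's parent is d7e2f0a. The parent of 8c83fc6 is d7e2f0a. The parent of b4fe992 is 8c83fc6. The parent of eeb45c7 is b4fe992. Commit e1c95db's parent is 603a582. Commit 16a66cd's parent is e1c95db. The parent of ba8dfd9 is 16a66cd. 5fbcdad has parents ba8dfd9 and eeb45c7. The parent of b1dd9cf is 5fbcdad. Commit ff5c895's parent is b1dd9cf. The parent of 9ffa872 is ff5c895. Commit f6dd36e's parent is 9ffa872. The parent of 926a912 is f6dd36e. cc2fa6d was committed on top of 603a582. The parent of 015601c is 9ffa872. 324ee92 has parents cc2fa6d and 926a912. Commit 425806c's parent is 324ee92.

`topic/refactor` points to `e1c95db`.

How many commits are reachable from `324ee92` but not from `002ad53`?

17

Reachable from 324ee92: {002ad53, 16a66cd, 324ee92, 5fbcdad, 603a582, 8c83fc6, 926a912, 940510d, 9ffa872, b1dd9cf, b4fe992, ba8dfd9, cc2fa6d, d7e2f0a, e1c95db, eeb45c7, f6dd36e, ff5c895}.
Reachable from 002ad53: {002ad53}.
In 324ee92's history but not 002ad53's: {16a66cd, 324ee92, 5fbcdad, 603a582, 8c83fc6, 926a912, 940510d, 9ffa872, b1dd9cf, b4fe992, ba8dfd9, cc2fa6d, d7e2f0a, e1c95db, eeb45c7, f6dd36e, ff5c895} — 17 commits.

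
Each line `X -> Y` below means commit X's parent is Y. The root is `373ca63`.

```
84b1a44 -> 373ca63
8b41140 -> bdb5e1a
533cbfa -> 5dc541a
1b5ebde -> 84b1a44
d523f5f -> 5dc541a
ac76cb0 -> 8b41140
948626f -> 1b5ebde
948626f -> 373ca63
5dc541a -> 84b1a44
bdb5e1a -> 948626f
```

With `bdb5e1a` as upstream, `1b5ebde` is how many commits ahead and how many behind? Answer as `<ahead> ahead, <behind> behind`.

0 ahead, 2 behind

Reachable from 1b5ebde: {1b5ebde, 373ca63, 84b1a44}.
Reachable from bdb5e1a: {1b5ebde, 373ca63, 84b1a44, 948626f, bdb5e1a}.
Only in 1b5ebde's history (ahead): {} — 0.
Only in bdb5e1a's history (behind): {948626f, bdb5e1a} — 2.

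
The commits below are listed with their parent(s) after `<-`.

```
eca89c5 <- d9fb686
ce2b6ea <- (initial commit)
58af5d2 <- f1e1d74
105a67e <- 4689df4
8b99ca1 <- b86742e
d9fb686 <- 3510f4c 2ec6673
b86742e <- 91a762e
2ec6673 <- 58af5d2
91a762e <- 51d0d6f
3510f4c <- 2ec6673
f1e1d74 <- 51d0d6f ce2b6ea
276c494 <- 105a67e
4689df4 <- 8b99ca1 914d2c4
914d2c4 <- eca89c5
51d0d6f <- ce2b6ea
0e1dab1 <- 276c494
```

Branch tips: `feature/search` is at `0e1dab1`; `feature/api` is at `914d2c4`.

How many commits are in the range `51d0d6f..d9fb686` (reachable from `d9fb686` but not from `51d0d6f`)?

Reachable from d9fb686: {2ec6673, 3510f4c, 51d0d6f, 58af5d2, ce2b6ea, d9fb686, f1e1d74}.
Reachable from 51d0d6f: {51d0d6f, ce2b6ea}.
In d9fb686's history but not 51d0d6f's: {2ec6673, 3510f4c, 58af5d2, d9fb686, f1e1d74} — 5 commits.

5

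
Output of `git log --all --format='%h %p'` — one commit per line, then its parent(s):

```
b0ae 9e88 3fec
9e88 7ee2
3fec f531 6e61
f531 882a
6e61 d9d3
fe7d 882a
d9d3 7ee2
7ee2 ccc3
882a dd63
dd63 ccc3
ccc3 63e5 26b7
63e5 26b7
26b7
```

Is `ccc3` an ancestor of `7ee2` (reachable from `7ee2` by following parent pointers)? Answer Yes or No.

Yes

Ancestors of 7ee2 (commits reachable by following parents): {26b7, 63e5, 7ee2, ccc3}.
ccc3 is in that set, so it is an ancestor of 7ee2.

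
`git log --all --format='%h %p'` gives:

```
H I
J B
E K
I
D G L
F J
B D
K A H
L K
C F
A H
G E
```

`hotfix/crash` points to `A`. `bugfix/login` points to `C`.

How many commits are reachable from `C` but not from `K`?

8

Reachable from C: {A, B, C, D, E, F, G, H, I, J, K, L}.
Reachable from K: {A, H, I, K}.
In C's history but not K's: {B, C, D, E, F, G, J, L} — 8 commits.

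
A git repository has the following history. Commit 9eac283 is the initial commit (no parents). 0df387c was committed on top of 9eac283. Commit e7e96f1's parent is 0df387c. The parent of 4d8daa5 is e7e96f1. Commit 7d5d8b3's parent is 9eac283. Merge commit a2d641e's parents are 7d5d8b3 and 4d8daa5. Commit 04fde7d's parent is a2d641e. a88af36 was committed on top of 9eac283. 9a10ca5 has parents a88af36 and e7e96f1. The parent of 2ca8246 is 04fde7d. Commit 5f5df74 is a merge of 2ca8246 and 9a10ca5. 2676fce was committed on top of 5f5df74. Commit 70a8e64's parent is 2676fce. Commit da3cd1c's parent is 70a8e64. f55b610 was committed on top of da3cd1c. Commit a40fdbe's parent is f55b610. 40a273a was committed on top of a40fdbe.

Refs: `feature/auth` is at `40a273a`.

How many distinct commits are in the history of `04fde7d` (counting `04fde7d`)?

7

Walking parent pointers from 04fde7d: reachable set = {04fde7d, 0df387c, 4d8daa5, 7d5d8b3, 9eac283, a2d641e, e7e96f1}.
That is 7 commits.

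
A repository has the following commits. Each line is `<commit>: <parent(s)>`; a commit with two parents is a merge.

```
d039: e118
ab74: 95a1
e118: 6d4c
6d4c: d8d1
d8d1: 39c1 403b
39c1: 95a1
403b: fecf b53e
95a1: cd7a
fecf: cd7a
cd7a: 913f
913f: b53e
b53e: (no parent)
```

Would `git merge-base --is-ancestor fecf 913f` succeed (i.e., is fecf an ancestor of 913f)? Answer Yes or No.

No

Ancestors of 913f: {913f, b53e}.
fecf is not in that set, so it is not an ancestor of 913f.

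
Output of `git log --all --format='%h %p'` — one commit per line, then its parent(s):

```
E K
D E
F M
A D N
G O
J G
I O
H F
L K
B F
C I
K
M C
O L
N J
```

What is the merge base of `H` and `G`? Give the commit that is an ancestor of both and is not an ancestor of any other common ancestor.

O

Ancestors of H: {C, F, H, I, K, L, M, O}.
Ancestors of G: {G, K, L, O}.
Common ancestors: {K, L, O}.
Among these, O is not an ancestor of any other common ancestor — it is the merge base.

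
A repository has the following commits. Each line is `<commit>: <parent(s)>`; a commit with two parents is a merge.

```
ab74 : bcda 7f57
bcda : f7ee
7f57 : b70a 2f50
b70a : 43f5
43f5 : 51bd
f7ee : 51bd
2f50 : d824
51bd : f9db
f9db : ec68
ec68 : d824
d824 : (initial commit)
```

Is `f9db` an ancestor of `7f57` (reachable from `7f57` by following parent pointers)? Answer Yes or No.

Yes

Ancestors of 7f57 (commits reachable by following parents): {2f50, 43f5, 51bd, 7f57, b70a, d824, ec68, f9db}.
f9db is in that set, so it is an ancestor of 7f57.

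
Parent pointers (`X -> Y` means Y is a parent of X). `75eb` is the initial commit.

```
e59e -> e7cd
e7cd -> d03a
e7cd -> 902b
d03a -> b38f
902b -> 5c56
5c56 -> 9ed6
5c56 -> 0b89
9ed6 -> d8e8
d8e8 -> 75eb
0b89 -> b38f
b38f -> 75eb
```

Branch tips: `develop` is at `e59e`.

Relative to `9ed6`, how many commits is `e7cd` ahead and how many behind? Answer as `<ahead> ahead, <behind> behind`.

Reachable from e7cd: {0b89, 5c56, 75eb, 902b, 9ed6, b38f, d03a, d8e8, e7cd}.
Reachable from 9ed6: {75eb, 9ed6, d8e8}.
Only in e7cd's history (ahead): {0b89, 5c56, 902b, b38f, d03a, e7cd} — 6.
Only in 9ed6's history (behind): {} — 0.

6 ahead, 0 behind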